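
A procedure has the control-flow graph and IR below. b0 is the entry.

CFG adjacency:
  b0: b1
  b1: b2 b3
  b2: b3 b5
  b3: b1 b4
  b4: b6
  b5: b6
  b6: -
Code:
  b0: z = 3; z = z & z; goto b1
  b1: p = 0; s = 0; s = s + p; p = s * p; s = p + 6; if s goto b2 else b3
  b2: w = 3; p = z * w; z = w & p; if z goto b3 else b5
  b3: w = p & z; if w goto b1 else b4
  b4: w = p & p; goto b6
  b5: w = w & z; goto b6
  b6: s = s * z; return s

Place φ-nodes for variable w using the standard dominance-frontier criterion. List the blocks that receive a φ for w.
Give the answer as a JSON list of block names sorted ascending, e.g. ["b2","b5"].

Answer: ["b1", "b3", "b6"]

Working:
idom tree: b1←b0 b2←b1 b3←b1 b4←b3 b5←b2 b6←b1
Join-block Dom:
  b1: preds {b0,b3}: {b0} ∩ {b0,b1,b3} = {b0}; idom=b0
  b3: preds {b1,b2}: {b0,b1} ∩ {b0,b1,b2} = {b0,b1}; idom=b1
  b6: preds {b4,b5}: {b0,b1,b3,b4} ∩ {b0,b1,b2,b5} = {b0,b1}; idom=b1

DF walk-up:
  b1←b0: walk · to b0
  b1←b3: walk b3→b1 to b0
  b3←b1: walk · to b1
  b3←b2: walk b2 to b1
  b6←b4: walk b4→b3 to b1
  b6←b5: walk b5→b2 to b1
  DF(b0)=∅
  DF(b1)={b1}
  DF(b2)={b3,b6}
  DF(b3)={b1,b6}
  DF(b4)={b6}
  DF(b5)={b6}
  DF(b6)=∅

φ for w: defs {b2,b3,b4,b5}
  DF⁺ = {b1,b3,b6}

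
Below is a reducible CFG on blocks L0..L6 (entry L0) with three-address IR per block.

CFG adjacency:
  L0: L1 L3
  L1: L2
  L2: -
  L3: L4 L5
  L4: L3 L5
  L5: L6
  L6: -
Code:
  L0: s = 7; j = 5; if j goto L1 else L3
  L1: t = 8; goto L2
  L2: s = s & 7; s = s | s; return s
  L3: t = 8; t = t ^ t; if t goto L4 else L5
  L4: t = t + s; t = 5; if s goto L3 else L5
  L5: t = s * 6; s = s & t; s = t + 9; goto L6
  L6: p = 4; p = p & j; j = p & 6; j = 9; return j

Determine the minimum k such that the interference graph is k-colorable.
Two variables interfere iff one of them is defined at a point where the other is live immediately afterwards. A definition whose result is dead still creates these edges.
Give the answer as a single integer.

Answer: 3

Derivation:
def/use:
  L0: def={j,s} ue=∅
  L1: def={t} ue=∅
  L2: def={s} ue={s}
  L3: def={t} ue=∅
  L4: def={t} ue={s,t}
  L5: def={s,t} ue={s}
  L6: def={j,p} ue={j}

Backward fixpoint:
  L0: in=∅ out={j,s}
  L1: in={s} out={s}
  L2: in={s} out=∅
  L3: in={j,s} out={j,s,t}
  L4: in={j,s,t} out={j,s}
  L5: in={j,s} out={j}
  L6: in={j} out=∅

Interference:
  j↔{p,s,t}
  p↔{j}
  s↔{j,t}
  t↔{j,s}

Chromatic number:
  clique {j,s,t} ⇒ need ≥ 3
  3-colouring: R0={j}  R1={p,s}  R2={t}
  χ = 3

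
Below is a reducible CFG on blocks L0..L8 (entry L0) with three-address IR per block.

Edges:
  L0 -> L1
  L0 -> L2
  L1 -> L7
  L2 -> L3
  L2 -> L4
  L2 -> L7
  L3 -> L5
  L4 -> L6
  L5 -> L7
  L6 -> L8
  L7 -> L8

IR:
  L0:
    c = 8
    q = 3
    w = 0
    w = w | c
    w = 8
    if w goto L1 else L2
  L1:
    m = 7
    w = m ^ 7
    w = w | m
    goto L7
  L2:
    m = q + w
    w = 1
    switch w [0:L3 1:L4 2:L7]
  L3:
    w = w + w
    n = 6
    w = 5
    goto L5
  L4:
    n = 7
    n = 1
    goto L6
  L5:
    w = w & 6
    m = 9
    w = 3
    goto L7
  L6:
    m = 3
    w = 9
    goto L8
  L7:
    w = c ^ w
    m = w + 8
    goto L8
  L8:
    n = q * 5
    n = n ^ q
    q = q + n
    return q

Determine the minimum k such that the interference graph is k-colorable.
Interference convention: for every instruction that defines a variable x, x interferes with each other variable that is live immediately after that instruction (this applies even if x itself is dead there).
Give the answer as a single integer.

Answer: 4

Analysis:
Block summaries:
  L0: def={c,q,w} ue=∅
  L1: def={m,w} ue=∅
  L2: def={m,w} ue={q,w}
  L3: def={n,w} ue={w}
  L4: def={n} ue=∅
  L5: def={m,w} ue={w}
  L6: def={m,w} ue=∅
  L7: def={m,w} ue={c,w}
  L8: def={n,q} ue={q}

Liveness:
  live L0: ∅→{c,q,w}
  live L1: {c,q}→{c,q,w}
  live L2: {c,q,w}→{c,q,w}
  live L3: {c,q,w}→{c,q,w}
  live L4: {q}→{q}
  live L5: {c,q,w}→{c,q,w}
  live L6: {q}→{q}
  live L7: {c,q,w}→{q}
  live L8: {q}→∅

Conflict graph:
  c — {m,n,q,w}
  m — {c,q,w}
  n — {c,q}
  q — {c,m,n,w}
  w — {c,m,q}

Registers:
  lower bound: {c,m,q,w} mutually conflict ⇒ χ ≥ 4
  4-colouring: c0={c}  c1={q}  c2={m,n}  c3={w}
  χ = 4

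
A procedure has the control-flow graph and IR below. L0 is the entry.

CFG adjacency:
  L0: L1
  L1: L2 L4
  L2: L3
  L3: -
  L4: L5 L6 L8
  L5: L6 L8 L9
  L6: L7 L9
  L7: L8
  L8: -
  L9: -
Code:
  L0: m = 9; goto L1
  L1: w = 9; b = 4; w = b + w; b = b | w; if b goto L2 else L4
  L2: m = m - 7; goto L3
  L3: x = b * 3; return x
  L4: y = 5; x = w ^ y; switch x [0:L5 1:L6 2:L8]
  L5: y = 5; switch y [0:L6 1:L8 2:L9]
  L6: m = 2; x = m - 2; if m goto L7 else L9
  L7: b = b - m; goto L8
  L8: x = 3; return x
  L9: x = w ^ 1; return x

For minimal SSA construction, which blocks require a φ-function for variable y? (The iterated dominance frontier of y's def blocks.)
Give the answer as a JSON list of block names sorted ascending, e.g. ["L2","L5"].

idom tree: L1←L0 L2←L1 L3←L2 L4←L1 L5←L4 L6←L4 L7←L6 L8←L4 L9←L4
Join-block Dom:
  L6: preds {L4,L5}: {L0,L1,L4} ∩ {L0,L1,L4,L5} = {L0,L1,L4}; idom=L4
  L8: preds {L4,L5,L7}: {L0,L1,L4} ∩ {L0,L1,L4,L5} ∩ {L0,L1,L4,L6,L7} = {L0,L1,L4}; idom=L4
  L9: preds {L5,L6}: {L0,L1,L4,L5} ∩ {L0,L1,L4,L6} = {L0,L1,L4}; idom=L4

DF derivation:
  L6←L4: walk · to L4
  L6←L5: walk L5 to L4
  L8←L4: walk · to L4
  L8←L5: walk L5 to L4
  L8←L7: walk L7→L6 to L4
  L9←L5: walk L5 to L4
  L9←L6: walk L6 to L4
  L0 → ∅
  L1 → ∅
  L2 → ∅
  L3 → ∅
  L4 → ∅
  L5 → {L6,L8,L9}
  L6 → {L8,L9}
  L7 → {L8}
  L8 → ∅
  L9 → ∅

φ for y: defs {L4,L5}
  DF⁺ = {L6,L8,L9}

Answer: ["L6", "L8", "L9"]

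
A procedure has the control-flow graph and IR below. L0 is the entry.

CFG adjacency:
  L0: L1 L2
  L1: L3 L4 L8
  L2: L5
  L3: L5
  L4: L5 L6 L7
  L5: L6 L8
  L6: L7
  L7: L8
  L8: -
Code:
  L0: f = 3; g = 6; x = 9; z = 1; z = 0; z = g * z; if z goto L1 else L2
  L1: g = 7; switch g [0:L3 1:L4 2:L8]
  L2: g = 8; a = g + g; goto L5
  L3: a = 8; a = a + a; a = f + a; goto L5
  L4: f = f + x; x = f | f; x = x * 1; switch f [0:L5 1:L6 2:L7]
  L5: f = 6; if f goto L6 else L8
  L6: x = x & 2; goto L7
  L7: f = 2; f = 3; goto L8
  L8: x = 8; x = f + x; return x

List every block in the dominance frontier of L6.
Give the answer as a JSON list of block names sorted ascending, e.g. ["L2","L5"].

idom tree: L1←L0 L2←L0 L3←L1 L4←L1 L5←L0 L6←L0 L7←L0 L8←L0
Dom∩ at merges:
  L5: preds {L2,L3,L4}: {L0,L2} ∩ {L0,L1,L3} ∩ {L0,L1,L4} = {L0}; idom=L0
  L6: preds {L4,L5}: {L0,L1,L4} ∩ {L0,L5} = {L0}; idom=L0
  L7: preds {L4,L6}: {L0,L1,L4} ∩ {L0,L6} = {L0}; idom=L0
  L8: preds {L1,L5,L7}: {L0,L1} ∩ {L0,L5} ∩ {L0,L7} = {L0}; idom=L0

DF derivation:
  L5←L2: walk L2 to L0
  L5←L3: walk L3→L1 to L0
  L5←L4: walk L4→L1 to L0
  L6←L4: walk L4→L1 to L0
  L6←L5: walk L5 to L0
  L7←L4: walk L4→L1 to L0
  L7←L6: walk L6 to L0
  L8←L1: walk L1 to L0
  L8←L5: walk L5 to L0
  L8←L7: walk L7 to L0
  DF(L0)=∅
  DF(L1)={L5,L6,L7,L8}
  DF(L2)={L5}
  DF(L3)={L5}
  DF(L4)={L5,L6,L7}
  DF(L5)={L6,L8}
  DF(L6)={L7}
  DF(L7)={L8}
  DF(L8)=∅

DF(L6) = ["L7"]

Answer: ["L7"]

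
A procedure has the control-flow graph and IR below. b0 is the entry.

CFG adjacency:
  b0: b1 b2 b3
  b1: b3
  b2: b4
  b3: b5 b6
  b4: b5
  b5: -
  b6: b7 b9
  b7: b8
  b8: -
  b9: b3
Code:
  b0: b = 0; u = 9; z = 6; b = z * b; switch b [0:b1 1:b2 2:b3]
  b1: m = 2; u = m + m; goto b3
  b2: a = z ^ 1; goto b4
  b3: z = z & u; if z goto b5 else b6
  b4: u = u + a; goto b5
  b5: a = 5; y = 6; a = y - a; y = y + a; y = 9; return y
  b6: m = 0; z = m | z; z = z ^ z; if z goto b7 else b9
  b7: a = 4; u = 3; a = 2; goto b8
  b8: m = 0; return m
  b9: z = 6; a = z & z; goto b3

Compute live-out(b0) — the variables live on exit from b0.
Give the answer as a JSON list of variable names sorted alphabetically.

def/use:
  b0: {b,u,z} / ∅
  b1: {m,u} / ∅
  b2: {a} / {z}
  b3: {z} / {u,z}
  b4: {u} / {a,u}
  b5: {a,y} / ∅
  b6: {m,z} / {z}
  b7: {a,u} / ∅
  b8: {m} / ∅
  b9: {a,z} / ∅

Liveness:
  b0: in=∅ out={u,z}
  b1: in={z} out={u,z}
  b2: in={u,z} out={a,u}
  b3: in={u,z} out={u,z}
  b4: in={a,u} out=∅
  b5: in=∅ out=∅
  b6: in={u,z} out={u}
  b7: in=∅ out=∅
  b8: in=∅ out=∅
  b9: in={u} out={u,z}

live-out(b0) = ["u", "z"]

Answer: ["u", "z"]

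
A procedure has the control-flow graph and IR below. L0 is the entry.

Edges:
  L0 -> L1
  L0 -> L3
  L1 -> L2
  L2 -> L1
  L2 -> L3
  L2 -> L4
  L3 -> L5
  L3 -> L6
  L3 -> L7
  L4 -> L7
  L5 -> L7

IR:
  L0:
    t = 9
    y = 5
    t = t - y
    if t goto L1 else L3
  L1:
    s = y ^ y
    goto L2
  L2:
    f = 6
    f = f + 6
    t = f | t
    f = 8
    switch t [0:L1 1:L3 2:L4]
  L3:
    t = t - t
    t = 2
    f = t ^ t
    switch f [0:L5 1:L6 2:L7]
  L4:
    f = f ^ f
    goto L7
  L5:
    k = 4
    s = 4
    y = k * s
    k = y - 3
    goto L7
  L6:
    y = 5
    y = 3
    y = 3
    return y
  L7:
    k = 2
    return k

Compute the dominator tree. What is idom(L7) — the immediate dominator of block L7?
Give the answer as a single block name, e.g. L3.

idom tree: L1←L0 L2←L1 L3←L0 L4←L2 L5←L3 L6←L3 L7←L0
Join-block Dom:
  L1: preds {L0,L2}: {L0} ∩ {L0,L1,L2} = {L0}; idom=L0
  L3: preds {L0,L2}: {L0} ∩ {L0,L1,L2} = {L0}; idom=L0
  L7: preds {L3,L4,L5}: {L0,L3} ∩ {L0,L1,L2,L4} ∩ {L0,L3,L5} = {L0}; idom=L0

idom(L7) = L0

Answer: L0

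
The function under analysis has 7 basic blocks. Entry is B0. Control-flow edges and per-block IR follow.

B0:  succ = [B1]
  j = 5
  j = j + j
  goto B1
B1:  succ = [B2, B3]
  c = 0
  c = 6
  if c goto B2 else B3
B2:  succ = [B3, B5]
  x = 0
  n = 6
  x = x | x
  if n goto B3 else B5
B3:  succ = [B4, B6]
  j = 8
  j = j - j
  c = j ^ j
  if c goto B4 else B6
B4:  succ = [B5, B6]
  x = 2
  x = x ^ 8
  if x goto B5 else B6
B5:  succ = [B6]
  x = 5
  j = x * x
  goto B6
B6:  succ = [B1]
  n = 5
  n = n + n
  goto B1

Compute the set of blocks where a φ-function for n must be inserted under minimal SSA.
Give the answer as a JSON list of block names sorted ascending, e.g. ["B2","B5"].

idom tree: B1←B0 B2←B1 B3←B1 B4←B3 B5←B1 B6←B1
Dom at joins:
  B1: preds {B0,B6}: {B0} ∩ {B0,B1,B6} = {B0}; idom=B0
  B3: preds {B1,B2}: {B0,B1} ∩ {B0,B1,B2} = {B0,B1}; idom=B1
  B5: preds {B2,B4}: {B0,B1,B2} ∩ {B0,B1,B3,B4} = {B0,B1}; idom=B1
  B6: preds {B3,B4,B5}: {B0,B1,B3} ∩ {B0,B1,B3,B4} ∩ {B0,B1,B5} = {B0,B1}; idom=B1

DF walk-up:
  join B1 pred B0: · stop@B0
  join B1 pred B6: B6→B1 stop@B0
  join B3 pred B1: · stop@B1
  join B3 pred B2: B2 stop@B1
  join B5 pred B2: B2 stop@B1
  join B5 pred B4: B4→B3 stop@B1
  join B6 pred B3: B3 stop@B1
  join B6 pred B4: B4→B3 stop@B1
  join B6 pred B5: B5 stop@B1
  B0 → ∅
  B1 → {B1}
  B2 → {B3,B5}
  B3 → {B5,B6}
  B4 → {B5,B6}
  B5 → {B6}
  B6 → {B1}

φ for n: defs {B2,B6}
  DF⁺ = {B1,B3,B5,B6}

Answer: ["B1", "B3", "B5", "B6"]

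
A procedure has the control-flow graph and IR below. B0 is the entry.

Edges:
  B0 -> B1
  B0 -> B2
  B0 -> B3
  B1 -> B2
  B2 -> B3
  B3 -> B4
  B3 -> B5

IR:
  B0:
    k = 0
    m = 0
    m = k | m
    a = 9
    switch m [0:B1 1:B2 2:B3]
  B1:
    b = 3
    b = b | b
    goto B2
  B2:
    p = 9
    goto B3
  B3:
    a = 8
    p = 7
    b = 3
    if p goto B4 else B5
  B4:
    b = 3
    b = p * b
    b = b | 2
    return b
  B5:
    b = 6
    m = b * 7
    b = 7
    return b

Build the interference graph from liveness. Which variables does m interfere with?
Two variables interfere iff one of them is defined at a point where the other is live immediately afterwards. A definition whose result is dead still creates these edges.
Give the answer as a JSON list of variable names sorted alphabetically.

Answer: ["a", "k"]

Working:
def/use:
  B0 def {a,k,m} use ∅
  B1 def {b} use ∅
  B2 def {p} use ∅
  B3 def {a,b,p} use ∅
  B4 def {b} use {p}
  B5 def {b,m} use ∅

Liveness:
  B0 li=∅ lo=∅
  B1 li=∅ lo=∅
  B2 li=∅ lo=∅
  B3 li=∅ lo={p}
  B4 li={p} lo=∅
  B5 li=∅ lo=∅

Interfere edges:
  a↔{m}
  b↔{p}
  k↔{m}
  m↔{a,k}
  p↔{b}

N(m) = ["a", "k"]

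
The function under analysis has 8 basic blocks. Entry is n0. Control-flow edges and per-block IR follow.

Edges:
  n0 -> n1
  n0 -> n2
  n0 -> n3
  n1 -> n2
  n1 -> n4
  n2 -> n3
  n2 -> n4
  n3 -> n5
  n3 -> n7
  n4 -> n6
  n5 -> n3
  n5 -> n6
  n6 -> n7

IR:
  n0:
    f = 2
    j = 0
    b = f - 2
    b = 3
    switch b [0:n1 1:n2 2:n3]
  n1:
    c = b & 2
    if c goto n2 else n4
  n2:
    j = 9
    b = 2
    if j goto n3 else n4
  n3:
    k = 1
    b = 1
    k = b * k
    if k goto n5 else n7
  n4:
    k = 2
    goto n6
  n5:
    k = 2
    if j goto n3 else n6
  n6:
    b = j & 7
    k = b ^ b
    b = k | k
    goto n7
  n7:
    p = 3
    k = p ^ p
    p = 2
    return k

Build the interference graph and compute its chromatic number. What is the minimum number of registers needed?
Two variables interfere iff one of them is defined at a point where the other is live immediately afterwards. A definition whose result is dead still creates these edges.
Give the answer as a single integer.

Answer: 3

Analysis:
Per-block:
  n0: def={b,f,j} ue=∅
  n1: def={c} ue={b}
  n2: def={b,j} ue=∅
  n3: def={b,k} ue=∅
  n4: def={k} ue=∅
  n5: def={k} ue={j}
  n6: def={b,k} ue={j}
  n7: def={k,p} ue=∅

Liveness:
  n0: in=∅ out={b,j}
  n1: in={b,j} out={j}
  n2: in=∅ out={j}
  n3: in={j} out={j}
  n4: in={j} out={j}
  n5: in={j} out={j}
  n6: in={j} out=∅
  n7: in=∅ out=∅

Conflict graph:
  b↔{j,k}
  c↔{j}
  f↔{j}
  j↔{b,c,f,k}
  k↔{b,j,p}
  p↔{k}

Registers:
  lower bound: {b,j,k} mutually conflict ⇒ χ ≥ 3
  assign b→r2 c→r1 f→r1 j→r0 k→r1 p→r0 — no edge inside a register ⇒ χ ≤ 3
  χ = 3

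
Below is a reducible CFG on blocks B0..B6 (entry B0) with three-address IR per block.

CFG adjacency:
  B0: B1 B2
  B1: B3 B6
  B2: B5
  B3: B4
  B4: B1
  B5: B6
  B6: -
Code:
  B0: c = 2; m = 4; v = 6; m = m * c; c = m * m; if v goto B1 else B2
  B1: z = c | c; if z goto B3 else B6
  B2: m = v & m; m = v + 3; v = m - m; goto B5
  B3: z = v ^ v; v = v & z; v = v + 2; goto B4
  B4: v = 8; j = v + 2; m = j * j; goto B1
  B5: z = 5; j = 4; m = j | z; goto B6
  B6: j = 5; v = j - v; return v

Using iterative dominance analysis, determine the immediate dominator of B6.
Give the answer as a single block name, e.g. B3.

Answer: B0

Derivation:
idom tree: B1←B0 B2←B0 B3←B1 B4←B3 B5←B2 B6←B0
Join-block Dom:
  B1: preds {B0,B4}: {B0} ∩ {B0,B1,B3,B4} = {B0}; idom=B0
  B6: preds {B1,B5}: {B0,B1} ∩ {B0,B2,B5} = {B0}; idom=B0

idom(B6) = B0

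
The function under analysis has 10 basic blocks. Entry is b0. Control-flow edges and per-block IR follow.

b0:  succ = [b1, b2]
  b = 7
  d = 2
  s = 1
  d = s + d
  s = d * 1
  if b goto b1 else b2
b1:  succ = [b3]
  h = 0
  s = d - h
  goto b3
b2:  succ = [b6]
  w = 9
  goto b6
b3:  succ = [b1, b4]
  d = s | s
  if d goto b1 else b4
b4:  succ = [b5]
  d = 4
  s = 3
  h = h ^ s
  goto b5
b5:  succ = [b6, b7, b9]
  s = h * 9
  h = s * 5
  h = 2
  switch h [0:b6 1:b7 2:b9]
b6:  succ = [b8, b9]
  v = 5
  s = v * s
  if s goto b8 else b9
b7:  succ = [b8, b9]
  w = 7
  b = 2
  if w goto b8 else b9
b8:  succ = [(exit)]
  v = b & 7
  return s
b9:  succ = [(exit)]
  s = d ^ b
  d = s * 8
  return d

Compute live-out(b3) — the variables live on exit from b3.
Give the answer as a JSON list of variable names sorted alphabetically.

Block summaries:
  b0 def {b,d,s} use ∅
  b1 def {h,s} use {d}
  b2 def {w} use ∅
  b3 def {d} use {s}
  b4 def {d,h,s} use {h}
  b5 def {h,s} use {h}
  b6 def {s,v} use {s}
  b7 def {b,w} use ∅
  b8 def {v} use {b,s}
  b9 def {d,s} use {b,d}

Live sets:
  b0: in=∅ out={b,d,s}
  b1: in={b,d} out={b,h,s}
  b2: in={b,d,s} out={b,d,s}
  b3: in={b,h,s} out={b,d,h}
  b4: in={b,h} out={b,d,h}
  b5: in={b,d,h} out={b,d,s}
  b6: in={b,d,s} out={b,d,s}
  b7: in={d,s} out={b,d,s}
  b8: in={b,s} out=∅
  b9: in={b,d} out=∅

live-out(b3) = ["b", "d", "h"]

Answer: ["b", "d", "h"]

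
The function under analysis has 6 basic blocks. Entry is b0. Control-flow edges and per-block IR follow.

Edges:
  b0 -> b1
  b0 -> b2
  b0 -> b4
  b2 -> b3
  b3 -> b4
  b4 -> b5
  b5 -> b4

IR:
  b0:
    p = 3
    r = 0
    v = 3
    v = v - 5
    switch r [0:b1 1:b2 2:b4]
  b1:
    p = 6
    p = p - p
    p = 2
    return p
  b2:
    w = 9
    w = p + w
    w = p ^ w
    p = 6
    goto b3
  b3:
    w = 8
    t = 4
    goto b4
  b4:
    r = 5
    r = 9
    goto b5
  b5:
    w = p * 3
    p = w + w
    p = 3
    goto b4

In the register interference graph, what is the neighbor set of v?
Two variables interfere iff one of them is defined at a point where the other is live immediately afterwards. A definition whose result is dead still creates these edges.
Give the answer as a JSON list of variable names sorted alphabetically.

def/use:
  b0: def={p,r,v} ue=∅
  b1: def={p} ue=∅
  b2: def={p,w} ue={p}
  b3: def={t,w} ue=∅
  b4: def={r} ue=∅
  b5: def={p,w} ue={p}

Live sets:
  b0: in=∅ out={p}
  b1: in=∅ out=∅
  b2: in={p} out={p}
  b3: in={p} out={p}
  b4: in={p} out={p}
  b5: in={p} out={p}

Conflict graph:
  p — {r,t,v,w}
  r — {p,v}
  t — {p}
  v — {p,r}
  w — {p}

N(v) = ["p", "r"]

Answer: ["p", "r"]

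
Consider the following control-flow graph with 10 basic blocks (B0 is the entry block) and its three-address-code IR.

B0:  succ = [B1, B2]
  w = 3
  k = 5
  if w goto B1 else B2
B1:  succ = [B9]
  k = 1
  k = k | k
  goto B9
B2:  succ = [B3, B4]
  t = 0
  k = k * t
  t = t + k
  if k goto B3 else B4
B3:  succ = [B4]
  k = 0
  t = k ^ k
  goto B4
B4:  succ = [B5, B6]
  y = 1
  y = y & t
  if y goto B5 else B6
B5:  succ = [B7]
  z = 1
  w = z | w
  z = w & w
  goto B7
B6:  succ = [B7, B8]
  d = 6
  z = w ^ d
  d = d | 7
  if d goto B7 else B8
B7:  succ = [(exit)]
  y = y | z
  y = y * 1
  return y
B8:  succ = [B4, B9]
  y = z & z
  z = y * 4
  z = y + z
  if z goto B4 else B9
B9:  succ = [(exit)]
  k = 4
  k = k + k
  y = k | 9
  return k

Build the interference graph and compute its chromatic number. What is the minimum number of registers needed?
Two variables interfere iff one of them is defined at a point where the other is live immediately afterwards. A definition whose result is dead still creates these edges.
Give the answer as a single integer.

Answer: 5

Working:
Per-block:
  B0: def={k,w} ue=∅
  B1: def={k} ue=∅
  B2: def={k,t} ue={k}
  B3: def={k,t} ue=∅
  B4: def={y} ue={t}
  B5: def={w,z} ue={w}
  B6: def={d,z} ue={w}
  B7: def={y} ue={y,z}
  B8: def={y,z} ue={z}
  B9: def={k,y} ue=∅

Backward fixpoint:
  B0 li=∅ lo={k,w}
  B1 li=∅ lo=∅
  B2 li={k,w} lo={t,w}
  B3 li={w} lo={t,w}
  B4 li={t,w} lo={t,w,y}
  B5 li={w,y} lo={y,z}
  B6 li={t,w,y} lo={t,w,y,z}
  B7 li={y,z} lo=∅
  B8 li={t,w,z} lo={t,w}
  B9 li=∅ lo=∅

Conflict graph:
  d: {t,w,y,z}
  k: {t,w,y}
  t: {d,k,w,y,z}
  w: {d,k,t,y,z}
  y: {d,k,t,w,z}
  z: {d,t,w,y}

Colouring:
  clique {d,t,w,y,z} ⇒ need ≥ 5
  assign d→R3 k→R3 t→R0 w→R1 y→R2 z→R4 — no edge inside a register ⇒ χ ≤ 5
  χ = 5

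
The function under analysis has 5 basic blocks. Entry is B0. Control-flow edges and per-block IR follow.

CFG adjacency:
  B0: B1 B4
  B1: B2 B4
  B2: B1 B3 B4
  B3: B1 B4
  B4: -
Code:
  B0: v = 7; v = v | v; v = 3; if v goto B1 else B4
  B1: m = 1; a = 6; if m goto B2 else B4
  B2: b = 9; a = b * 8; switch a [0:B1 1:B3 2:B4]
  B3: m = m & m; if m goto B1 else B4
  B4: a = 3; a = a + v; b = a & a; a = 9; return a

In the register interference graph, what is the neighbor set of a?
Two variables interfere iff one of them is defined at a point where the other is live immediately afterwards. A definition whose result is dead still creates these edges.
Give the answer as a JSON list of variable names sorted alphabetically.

Answer: ["m", "v"]

Working:
Block summaries:
  B0: {v} / ∅
  B1: {a,m} / ∅
  B2: {a,b} / ∅
  B3: {m} / {m}
  B4: {a,b} / {v}

Liveness:
  live B0: ∅→{v}
  live B1: {v}→{m,v}
  live B2: {m,v}→{m,v}
  live B3: {m,v}→{v}
  live B4: {v}→∅

Interference:
  a: {m,v}
  b: {m,v}
  m: {a,b,v}
  v: {a,b,m}

N(a) = ["m", "v"]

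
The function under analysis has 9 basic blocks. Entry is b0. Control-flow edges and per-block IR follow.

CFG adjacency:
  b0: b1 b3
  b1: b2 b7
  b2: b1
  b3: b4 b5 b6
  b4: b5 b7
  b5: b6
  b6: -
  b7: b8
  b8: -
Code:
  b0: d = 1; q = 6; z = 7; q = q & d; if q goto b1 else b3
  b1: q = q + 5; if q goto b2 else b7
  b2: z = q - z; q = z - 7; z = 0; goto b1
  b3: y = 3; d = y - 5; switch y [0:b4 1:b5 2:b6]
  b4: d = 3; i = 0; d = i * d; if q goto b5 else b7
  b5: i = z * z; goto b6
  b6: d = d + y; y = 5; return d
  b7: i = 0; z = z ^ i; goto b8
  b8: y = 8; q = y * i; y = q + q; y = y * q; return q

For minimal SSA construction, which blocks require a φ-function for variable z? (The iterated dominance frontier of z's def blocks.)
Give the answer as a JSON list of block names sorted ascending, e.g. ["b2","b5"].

Answer: ["b1", "b7"]

Working:
idom tree: b1←b0 b2←b1 b3←b0 b4←b3 b5←b3 b6←b3 b7←b0 b8←b7
Dom at joins:
  b1: preds {b0,b2}: {b0} ∩ {b0,b1,b2} = {b0}; idom=b0
  b5: preds {b3,b4}: {b0,b3} ∩ {b0,b3,b4} = {b0,b3}; idom=b3
  b6: preds {b3,b5}: {b0,b3} ∩ {b0,b3,b5} = {b0,b3}; idom=b3
  b7: preds {b1,b4}: {b0,b1} ∩ {b0,b3,b4} = {b0}; idom=b0

DF derivation:
  b1←b0: walk · to b0
  b1←b2: walk b2→b1 to b0
  b5←b3: walk · to b3
  b5←b4: walk b4 to b3
  b6←b3: walk · to b3
  b6←b5: walk b5 to b3
  b7←b1: walk b1 to b0
  b7←b4: walk b4→b3 to b0
  DF(b0)=∅
  DF(b1)={b1,b7}
  DF(b2)={b1}
  DF(b3)={b7}
  DF(b4)={b5,b7}
  DF(b5)={b6}
  DF(b6)=∅
  DF(b7)=∅
  DF(b8)=∅

φ for z: defs {b0,b2,b7}
  DF⁺ = {b1,b7}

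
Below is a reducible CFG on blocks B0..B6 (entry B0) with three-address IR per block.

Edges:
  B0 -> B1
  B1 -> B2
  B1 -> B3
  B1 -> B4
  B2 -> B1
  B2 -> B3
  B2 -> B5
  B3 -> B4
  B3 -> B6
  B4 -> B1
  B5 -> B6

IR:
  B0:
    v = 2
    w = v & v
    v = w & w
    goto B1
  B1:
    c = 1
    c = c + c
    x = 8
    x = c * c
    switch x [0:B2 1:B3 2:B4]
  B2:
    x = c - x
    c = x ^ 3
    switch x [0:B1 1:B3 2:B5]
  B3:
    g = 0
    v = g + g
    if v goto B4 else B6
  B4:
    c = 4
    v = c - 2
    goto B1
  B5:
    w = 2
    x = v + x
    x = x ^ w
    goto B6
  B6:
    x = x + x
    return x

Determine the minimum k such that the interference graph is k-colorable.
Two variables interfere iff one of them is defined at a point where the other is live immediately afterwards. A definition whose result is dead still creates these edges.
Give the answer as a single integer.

Answer: 3

Derivation:
Per-block:
  B0: def={v,w} ue=∅
  B1: def={c,x} ue=∅
  B2: def={c,x} ue={c,x}
  B3: def={g,v} ue=∅
  B4: def={c,v} ue=∅
  B5: def={w,x} ue={v,x}
  B6: def={x} ue={x}

Backward fixpoint:
  B0: in=∅ out={v}
  B1: in={v} out={c,v,x}
  B2: in={c,v,x} out={v,x}
  B3: in={x} out={x}
  B4: in=∅ out={v}
  B5: in={v,x} out={x}
  B6: in={x} out=∅

Interfere edges:
  c↔{v,x}
  g↔{x}
  v↔{c,w,x}
  w↔{v,x}
  x↔{c,g,v,w}

Colouring:
  {c,v,x} pairwise interfere (3-clique) ⇒ χ ≥ 3
  3-colouring: R0={x}  R1={g,v}  R2={c,w}
  χ = 3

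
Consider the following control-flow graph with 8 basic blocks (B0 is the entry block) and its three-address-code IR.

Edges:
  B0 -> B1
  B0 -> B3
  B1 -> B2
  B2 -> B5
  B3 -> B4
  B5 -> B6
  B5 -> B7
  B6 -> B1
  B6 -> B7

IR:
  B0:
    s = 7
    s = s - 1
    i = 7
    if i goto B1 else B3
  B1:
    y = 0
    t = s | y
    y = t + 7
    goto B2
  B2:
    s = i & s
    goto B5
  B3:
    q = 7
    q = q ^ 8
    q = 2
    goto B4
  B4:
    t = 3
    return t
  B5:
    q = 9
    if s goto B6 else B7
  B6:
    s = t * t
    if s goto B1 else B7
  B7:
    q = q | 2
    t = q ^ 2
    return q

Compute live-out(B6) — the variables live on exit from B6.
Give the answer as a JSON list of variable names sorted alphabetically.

Per-block:
  B0 def {i,s} use ∅
  B1 def {t,y} use {s}
  B2 def {s} use {i,s}
  B3 def {q} use ∅
  B4 def {t} use ∅
  B5 def {q} use {s}
  B6 def {s} use {t}
  B7 def {q,t} use {q}

Live sets:
  B0: in=∅ out={i,s}
  B1: in={i,s} out={i,s,t}
  B2: in={i,s,t} out={i,s,t}
  B3: in=∅ out=∅
  B4: in=∅ out=∅
  B5: in={i,s,t} out={i,q,t}
  B6: in={i,q,t} out={i,q,s}
  B7: in={q} out=∅

live-out(B6) = ["i", "q", "s"]

Answer: ["i", "q", "s"]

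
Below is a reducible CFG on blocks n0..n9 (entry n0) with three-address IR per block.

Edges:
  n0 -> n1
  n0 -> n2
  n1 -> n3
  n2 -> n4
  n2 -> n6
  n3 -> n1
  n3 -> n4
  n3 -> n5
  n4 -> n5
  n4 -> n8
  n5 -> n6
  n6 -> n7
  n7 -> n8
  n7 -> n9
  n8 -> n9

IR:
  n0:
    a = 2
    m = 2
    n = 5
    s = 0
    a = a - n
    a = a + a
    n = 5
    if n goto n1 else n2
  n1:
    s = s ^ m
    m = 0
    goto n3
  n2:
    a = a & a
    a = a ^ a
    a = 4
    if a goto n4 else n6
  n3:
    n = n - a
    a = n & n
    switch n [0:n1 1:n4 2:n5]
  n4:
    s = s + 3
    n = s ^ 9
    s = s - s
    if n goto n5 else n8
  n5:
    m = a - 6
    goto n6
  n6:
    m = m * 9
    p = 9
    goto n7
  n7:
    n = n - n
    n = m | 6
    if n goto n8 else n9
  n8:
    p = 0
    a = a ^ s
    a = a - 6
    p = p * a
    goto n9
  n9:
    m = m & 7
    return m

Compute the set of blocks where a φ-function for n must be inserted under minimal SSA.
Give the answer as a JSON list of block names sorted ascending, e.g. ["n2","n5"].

Answer: ["n1", "n4", "n5", "n6", "n8", "n9"]

Working:
idom tree: n1←n0 n2←n0 n3←n1 n4←n0 n5←n0 n6←n0 n7←n6 n8←n0 n9←n0
Dom∩ at merges:
  n1: preds {n0,n3}: {n0} ∩ {n0,n1,n3} = {n0}; idom=n0
  n4: preds {n2,n3}: {n0,n2} ∩ {n0,n1,n3} = {n0}; idom=n0
  n5: preds {n3,n4}: {n0,n1,n3} ∩ {n0,n4} = {n0}; idom=n0
  n6: preds {n2,n5}: {n0,n2} ∩ {n0,n5} = {n0}; idom=n0
  n8: preds {n4,n7}: {n0,n4} ∩ {n0,n6,n7} = {n0}; idom=n0
  n9: preds {n7,n8}: {n0,n6,n7} ∩ {n0,n8} = {n0}; idom=n0

DF derivation:
  join n1 pred n0: · stop@n0
  join n1 pred n3: n3→n1 stop@n0
  join n4 pred n2: n2 stop@n0
  join n4 pred n3: n3→n1 stop@n0
  join n5 pred n3: n3→n1 stop@n0
  join n5 pred n4: n4 stop@n0
  join n6 pred n2: n2 stop@n0
  join n6 pred n5: n5 stop@n0
  join n8 pred n4: n4 stop@n0
  join n8 pred n7: n7→n6 stop@n0
  join n9 pred n7: n7→n6 stop@n0
  join n9 pred n8: n8 stop@n0
  DF(n0)=∅
  DF(n1)={n1,n4,n5}
  DF(n2)={n4,n6}
  DF(n3)={n1,n4,n5}
  DF(n4)={n5,n8}
  DF(n5)={n6}
  DF(n6)={n8,n9}
  DF(n7)={n8,n9}
  DF(n8)={n9}
  DF(n9)=∅

φ for n: defs {n0,n3,n4,n7}
  DF⁺ = {n1,n4,n5,n6,n8,n9}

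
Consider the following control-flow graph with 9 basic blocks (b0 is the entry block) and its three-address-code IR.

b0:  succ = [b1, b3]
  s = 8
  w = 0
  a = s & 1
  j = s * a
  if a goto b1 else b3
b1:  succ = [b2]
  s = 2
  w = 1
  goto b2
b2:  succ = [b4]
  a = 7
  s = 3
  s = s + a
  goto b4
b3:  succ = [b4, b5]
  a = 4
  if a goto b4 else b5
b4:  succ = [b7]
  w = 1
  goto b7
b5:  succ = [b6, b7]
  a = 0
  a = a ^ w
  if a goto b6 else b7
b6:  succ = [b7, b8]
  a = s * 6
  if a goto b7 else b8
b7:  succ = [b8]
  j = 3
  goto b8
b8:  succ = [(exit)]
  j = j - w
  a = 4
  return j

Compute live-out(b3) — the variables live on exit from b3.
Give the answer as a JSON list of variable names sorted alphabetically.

Per-block:
  b0: {a,j,s,w} / ∅
  b1: {s,w} / ∅
  b2: {a,s} / ∅
  b3: {a} / ∅
  b4: {w} / ∅
  b5: {a} / {w}
  b6: {a} / {s}
  b7: {j} / ∅
  b8: {a,j} / {j,w}

Liveness:
  b0: in=∅ out={j,s,w}
  b1: in=∅ out=∅
  b2: in=∅ out=∅
  b3: in={j,s,w} out={j,s,w}
  b4: in=∅ out={w}
  b5: in={j,s,w} out={j,s,w}
  b6: in={j,s,w} out={j,w}
  b7: in={w} out={j,w}
  b8: in={j,w} out=∅

live-out(b3) = ["j", "s", "w"]

Answer: ["j", "s", "w"]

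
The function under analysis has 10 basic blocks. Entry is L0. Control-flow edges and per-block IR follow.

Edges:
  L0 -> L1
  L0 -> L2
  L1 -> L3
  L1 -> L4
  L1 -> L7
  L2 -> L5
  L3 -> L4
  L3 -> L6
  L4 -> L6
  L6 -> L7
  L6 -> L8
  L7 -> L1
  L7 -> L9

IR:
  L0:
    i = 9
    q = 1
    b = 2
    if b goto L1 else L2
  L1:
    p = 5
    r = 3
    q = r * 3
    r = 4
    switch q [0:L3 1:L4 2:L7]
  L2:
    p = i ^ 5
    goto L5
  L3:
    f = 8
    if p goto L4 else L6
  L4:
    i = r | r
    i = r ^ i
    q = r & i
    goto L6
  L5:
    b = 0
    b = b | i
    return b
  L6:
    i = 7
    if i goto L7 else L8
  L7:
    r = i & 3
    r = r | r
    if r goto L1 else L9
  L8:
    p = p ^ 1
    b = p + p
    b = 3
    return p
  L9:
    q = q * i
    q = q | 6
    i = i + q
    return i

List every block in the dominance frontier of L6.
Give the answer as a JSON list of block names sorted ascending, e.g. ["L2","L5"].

idom tree: L1←L0 L2←L0 L3←L1 L4←L1 L5←L2 L6←L1 L7←L1 L8←L6 L9←L7
Dom at joins:
  L1: preds {L0,L7}: {L0} ∩ {L0,L1,L7} = {L0}; idom=L0
  L4: preds {L1,L3}: {L0,L1} ∩ {L0,L1,L3} = {L0,L1}; idom=L1
  L6: preds {L3,L4}: {L0,L1,L3} ∩ {L0,L1,L4} = {L0,L1}; idom=L1
  L7: preds {L1,L6}: {L0,L1} ∩ {L0,L1,L6} = {L0,L1}; idom=L1

DF derivation:
  L1←L0: walk · to L0
  L1←L7: walk L7→L1 to L0
  L4←L1: walk · to L1
  L4←L3: walk L3 to L1
  L6←L3: walk L3 to L1
  L6←L4: walk L4 to L1
  L7←L1: walk · to L1
  L7←L6: walk L6 to L1
  L0 → ∅
  L1 → {L1}
  L2 → ∅
  L3 → {L4,L6}
  L4 → {L6}
  L5 → ∅
  L6 → {L7}
  L7 → {L1}
  L8 → ∅
  L9 → ∅

DF(L6) = ["L7"]

Answer: ["L7"]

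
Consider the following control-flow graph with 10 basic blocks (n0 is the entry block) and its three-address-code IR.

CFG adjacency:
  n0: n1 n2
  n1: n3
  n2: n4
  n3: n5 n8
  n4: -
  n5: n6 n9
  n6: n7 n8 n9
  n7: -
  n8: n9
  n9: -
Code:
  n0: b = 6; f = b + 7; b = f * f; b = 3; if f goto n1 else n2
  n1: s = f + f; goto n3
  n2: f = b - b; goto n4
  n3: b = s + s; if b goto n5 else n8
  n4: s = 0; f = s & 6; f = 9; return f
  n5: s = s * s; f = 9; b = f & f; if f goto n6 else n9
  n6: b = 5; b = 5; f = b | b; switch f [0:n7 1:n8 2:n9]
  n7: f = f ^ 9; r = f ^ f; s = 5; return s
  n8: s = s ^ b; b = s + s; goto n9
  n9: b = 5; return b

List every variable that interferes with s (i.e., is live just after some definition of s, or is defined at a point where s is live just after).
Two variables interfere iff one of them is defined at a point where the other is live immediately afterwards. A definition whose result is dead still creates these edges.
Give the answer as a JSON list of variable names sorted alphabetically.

Per-block:
  n0: def={b,f} ue=∅
  n1: def={s} ue={f}
  n2: def={f} ue={b}
  n3: def={b} ue={s}
  n4: def={f,s} ue=∅
  n5: def={b,f,s} ue={s}
  n6: def={b,f} ue=∅
  n7: def={f,r,s} ue={f}
  n8: def={b,s} ue={b,s}
  n9: def={b} ue=∅

Liveness:
  n0: in=∅ out={b,f}
  n1: in={f} out={s}
  n2: in={b} out=∅
  n3: in={s} out={b,s}
  n4: in=∅ out=∅
  n5: in={s} out={s}
  n6: in={s} out={b,f,s}
  n7: in={f} out=∅
  n8: in={b,s} out=∅
  n9: in=∅ out=∅

Conflict graph:
  b — {f,s}
  f — {b,s}
  r — ∅
  s — {b,f}

N(s) = ["b", "f"]

Answer: ["b", "f"]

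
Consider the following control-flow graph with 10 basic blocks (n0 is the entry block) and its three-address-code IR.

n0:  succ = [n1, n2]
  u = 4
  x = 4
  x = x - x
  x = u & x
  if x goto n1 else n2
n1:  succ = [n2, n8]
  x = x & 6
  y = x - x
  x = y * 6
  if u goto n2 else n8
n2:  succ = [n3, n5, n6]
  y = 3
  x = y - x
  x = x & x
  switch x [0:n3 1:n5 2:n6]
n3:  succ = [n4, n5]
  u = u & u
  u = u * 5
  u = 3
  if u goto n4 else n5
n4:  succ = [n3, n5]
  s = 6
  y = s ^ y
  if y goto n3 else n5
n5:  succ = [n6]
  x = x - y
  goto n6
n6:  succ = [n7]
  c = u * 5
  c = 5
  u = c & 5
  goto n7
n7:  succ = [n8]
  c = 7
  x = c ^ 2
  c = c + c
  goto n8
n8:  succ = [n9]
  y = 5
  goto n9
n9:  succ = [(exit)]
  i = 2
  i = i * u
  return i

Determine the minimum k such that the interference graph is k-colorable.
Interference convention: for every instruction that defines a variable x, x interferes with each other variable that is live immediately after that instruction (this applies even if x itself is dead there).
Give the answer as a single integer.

Per-block:
  n0: def={u,x} ue=∅
  n1: def={x,y} ue={u,x}
  n2: def={x,y} ue={x}
  n3: def={u} ue={u}
  n4: def={s,y} ue={y}
  n5: def={x} ue={x,y}
  n6: def={c,u} ue={u}
  n7: def={c,x} ue=∅
  n8: def={y} ue=∅
  n9: def={i} ue={u}

Liveness:
  n0 li=∅ lo={u,x}
  n1 li={u,x} lo={u,x}
  n2 li={u,x} lo={u,x,y}
  n3 li={u,x,y} lo={u,x,y}
  n4 li={u,x,y} lo={u,x,y}
  n5 li={u,x,y} lo={u}
  n6 li={u} lo={u}
  n7 li={u} lo={u}
  n8 li={u} lo={u}
  n9 li={u} lo=∅

Interfere edges:
  c↔{u,x}
  i↔{u}
  s↔{u,x,y}
  u↔{c,i,s,x,y}
  x↔{c,s,u,y}
  y↔{s,u,x}

Colouring:
  clique {s,u,x,y} ⇒ need ≥ 4
  4-colouring: R0={u}  R1={i,x}  R2={c,s}  R3={y}
  χ = 4

Answer: 4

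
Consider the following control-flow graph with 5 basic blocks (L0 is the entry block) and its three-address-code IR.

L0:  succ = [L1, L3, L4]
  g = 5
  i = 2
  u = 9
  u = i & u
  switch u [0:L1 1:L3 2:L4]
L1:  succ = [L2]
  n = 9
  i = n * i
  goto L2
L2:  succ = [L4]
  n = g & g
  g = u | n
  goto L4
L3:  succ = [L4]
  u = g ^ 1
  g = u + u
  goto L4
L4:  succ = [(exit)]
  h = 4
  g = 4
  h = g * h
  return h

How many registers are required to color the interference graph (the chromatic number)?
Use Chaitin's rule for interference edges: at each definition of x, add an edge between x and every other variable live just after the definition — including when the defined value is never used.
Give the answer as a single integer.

Per-block:
  L0: {g,i,u} / ∅
  L1: {i,n} / {i}
  L2: {g,n} / {g,u}
  L3: {g,u} / {g}
  L4: {g,h} / ∅

Backward fixpoint:
  L0 li=∅ lo={g,i,u}
  L1 li={g,i,u} lo={g,u}
  L2 li={g,u} lo=∅
  L3 li={g} lo=∅
  L4 li=∅ lo=∅

Interfere edges:
  g↔{h,i,n,u}
  h↔{g}
  i↔{g,n,u}
  n↔{g,i,u}
  u↔{g,i,n}

Colouring:
  clique {g,i,n,u} ⇒ need ≥ 4
  4-colouring: c0={g}  c1={h,i}  c2={n}  c3={u}
  χ = 4

Answer: 4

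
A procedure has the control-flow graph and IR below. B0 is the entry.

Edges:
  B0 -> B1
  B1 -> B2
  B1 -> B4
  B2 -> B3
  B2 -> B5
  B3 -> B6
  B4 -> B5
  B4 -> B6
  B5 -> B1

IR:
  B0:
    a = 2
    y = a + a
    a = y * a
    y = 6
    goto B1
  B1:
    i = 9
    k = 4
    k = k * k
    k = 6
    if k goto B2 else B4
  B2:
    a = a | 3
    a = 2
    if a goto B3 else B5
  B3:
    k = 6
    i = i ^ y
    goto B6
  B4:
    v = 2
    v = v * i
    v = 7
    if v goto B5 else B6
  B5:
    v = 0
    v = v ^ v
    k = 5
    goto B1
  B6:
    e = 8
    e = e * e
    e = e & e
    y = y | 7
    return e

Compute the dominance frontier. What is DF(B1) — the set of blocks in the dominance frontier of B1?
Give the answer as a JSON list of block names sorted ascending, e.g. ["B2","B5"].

Answer: ["B1"]

Working:
idom tree: B1←B0 B2←B1 B3←B2 B4←B1 B5←B1 B6←B1
Dom∩ at merges:
  B1: preds {B0,B5}: {B0} ∩ {B0,B1,B5} = {B0}; idom=B0
  B5: preds {B2,B4}: {B0,B1,B2} ∩ {B0,B1,B4} = {B0,B1}; idom=B1
  B6: preds {B3,B4}: {B0,B1,B2,B3} ∩ {B0,B1,B4} = {B0,B1}; idom=B1

Frontier:
  join B1 pred B0: · stop@B0
  join B1 pred B5: B5→B1 stop@B0
  join B5 pred B2: B2 stop@B1
  join B5 pred B4: B4 stop@B1
  join B6 pred B3: B3→B2 stop@B1
  join B6 pred B4: B4 stop@B1
  B0 → ∅
  B1 → {B1}
  B2 → {B5,B6}
  B3 → {B6}
  B4 → {B5,B6}
  B5 → {B1}
  B6 → ∅

DF(B1) = ["B1"]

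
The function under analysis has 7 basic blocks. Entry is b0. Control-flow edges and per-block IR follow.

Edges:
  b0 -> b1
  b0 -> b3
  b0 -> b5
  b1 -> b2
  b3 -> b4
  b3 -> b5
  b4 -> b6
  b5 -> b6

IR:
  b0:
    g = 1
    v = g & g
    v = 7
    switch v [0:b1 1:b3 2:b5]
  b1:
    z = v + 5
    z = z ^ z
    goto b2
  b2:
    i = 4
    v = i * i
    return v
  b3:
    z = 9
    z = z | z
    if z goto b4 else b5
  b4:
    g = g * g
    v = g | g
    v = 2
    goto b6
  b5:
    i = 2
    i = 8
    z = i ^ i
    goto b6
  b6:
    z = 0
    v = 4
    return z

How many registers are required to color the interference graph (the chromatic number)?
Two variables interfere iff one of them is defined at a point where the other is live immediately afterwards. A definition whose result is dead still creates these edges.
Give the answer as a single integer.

Answer: 3

Working:
Block summaries:
  b0: {g,v} / ∅
  b1: {z} / {v}
  b2: {i,v} / ∅
  b3: {z} / ∅
  b4: {g,v} / {g}
  b5: {i,z} / ∅
  b6: {v,z} / ∅

Live sets:
  b0 li=∅ lo={g,v}
  b1 li={v} lo=∅
  b2 li=∅ lo=∅
  b3 li={g} lo={g}
  b4 li={g} lo=∅
  b5 li=∅ lo=∅
  b6 li=∅ lo=∅

Interfere edges:
  g↔{v,z}
  i↔∅
  v↔{g,z}
  z↔{g,v}

Colouring:
  clique {g,v,z} ⇒ need ≥ 3
  assign g→R0 i→R0 v→R1 z→R2 — no edge inside a register ⇒ χ ≤ 3
  χ = 3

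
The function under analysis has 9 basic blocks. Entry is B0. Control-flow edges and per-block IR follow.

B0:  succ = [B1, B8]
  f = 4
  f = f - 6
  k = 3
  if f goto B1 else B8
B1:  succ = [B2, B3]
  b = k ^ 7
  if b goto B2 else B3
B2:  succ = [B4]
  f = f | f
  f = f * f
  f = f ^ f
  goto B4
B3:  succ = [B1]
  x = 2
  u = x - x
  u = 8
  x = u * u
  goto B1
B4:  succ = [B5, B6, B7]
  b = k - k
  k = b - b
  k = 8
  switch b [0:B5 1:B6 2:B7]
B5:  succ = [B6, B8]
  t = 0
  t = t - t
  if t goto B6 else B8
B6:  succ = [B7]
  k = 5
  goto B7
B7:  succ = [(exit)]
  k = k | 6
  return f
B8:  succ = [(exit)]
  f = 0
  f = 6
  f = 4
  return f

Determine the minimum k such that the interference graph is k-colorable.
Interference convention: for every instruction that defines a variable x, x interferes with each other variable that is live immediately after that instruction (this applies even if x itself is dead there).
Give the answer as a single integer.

def/use:
  B0 def {f,k} use ∅
  B1 def {b} use {k}
  B2 def {f} use {f}
  B3 def {u,x} use ∅
  B4 def {b,k} use {k}
  B5 def {t} use ∅
  B6 def {k} use ∅
  B7 def {k} use {f,k}
  B8 def {f} use ∅

Backward fixpoint:
  live B0: ∅→{f,k}
  live B1: {f,k}→{f,k}
  live B2: {f,k}→{f,k}
  live B3: {f,k}→{f,k}
  live B4: {f,k}→{f,k}
  live B5: {f}→{f}
  live B6: {f}→{f,k}
  live B7: {f,k}→∅
  live B8: ∅→∅

Interfere edges:
  b — {f,k}
  f — {b,k,t,u,x}
  k — {b,f,u,x}
  t — {f}
  u — {f,k}
  x — {f,k}

Chromatic number:
  {b,f,k} pairwise interfere (3-clique) ⇒ χ ≥ 3
  3-colouring: r0={f}  r1={k,t}  r2={b,u,x}
  χ = 3

Answer: 3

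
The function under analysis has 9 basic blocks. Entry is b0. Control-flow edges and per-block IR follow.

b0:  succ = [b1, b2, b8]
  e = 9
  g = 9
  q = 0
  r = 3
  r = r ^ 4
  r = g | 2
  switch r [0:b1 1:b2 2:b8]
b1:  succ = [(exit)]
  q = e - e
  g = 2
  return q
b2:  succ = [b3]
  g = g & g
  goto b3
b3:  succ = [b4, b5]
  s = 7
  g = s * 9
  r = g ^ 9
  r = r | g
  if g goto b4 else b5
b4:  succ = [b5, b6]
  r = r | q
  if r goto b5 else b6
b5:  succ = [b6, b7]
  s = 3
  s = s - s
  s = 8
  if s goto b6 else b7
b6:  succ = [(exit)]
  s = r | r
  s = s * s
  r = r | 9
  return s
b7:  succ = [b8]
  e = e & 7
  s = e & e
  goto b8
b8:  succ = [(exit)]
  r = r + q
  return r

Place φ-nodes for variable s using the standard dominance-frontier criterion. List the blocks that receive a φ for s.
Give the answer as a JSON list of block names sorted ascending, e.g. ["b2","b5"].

Answer: ["b6", "b8"]

Working:
idom tree: b1←b0 b2←b0 b3←b2 b4←b3 b5←b3 b6←b3 b7←b5 b8←b0
Dom∩ at merges:
  b5: preds {b3,b4}: {b0,b2,b3} ∩ {b0,b2,b3,b4} = {b0,b2,b3}; idom=b3
  b6: preds {b4,b5}: {b0,b2,b3,b4} ∩ {b0,b2,b3,b5} = {b0,b2,b3}; idom=b3
  b8: preds {b0,b7}: {b0} ∩ {b0,b2,b3,b5,b7} = {b0}; idom=b0

DF walk-up:
  b5←b3: walk · to b3
  b5←b4: walk b4 to b3
  b6←b4: walk b4 to b3
  b6←b5: walk b5 to b3
  b8←b0: walk · to b0
  b8←b7: walk b7→b5→b3→b2 to b0
  b0 → ∅
  b1 → ∅
  b2 → {b8}
  b3 → {b8}
  b4 → {b5,b6}
  b5 → {b6,b8}
  b6 → ∅
  b7 → {b8}
  b8 → ∅

φ for s: defs {b3,b5,b6,b7}
  DF⁺ = {b6,b8}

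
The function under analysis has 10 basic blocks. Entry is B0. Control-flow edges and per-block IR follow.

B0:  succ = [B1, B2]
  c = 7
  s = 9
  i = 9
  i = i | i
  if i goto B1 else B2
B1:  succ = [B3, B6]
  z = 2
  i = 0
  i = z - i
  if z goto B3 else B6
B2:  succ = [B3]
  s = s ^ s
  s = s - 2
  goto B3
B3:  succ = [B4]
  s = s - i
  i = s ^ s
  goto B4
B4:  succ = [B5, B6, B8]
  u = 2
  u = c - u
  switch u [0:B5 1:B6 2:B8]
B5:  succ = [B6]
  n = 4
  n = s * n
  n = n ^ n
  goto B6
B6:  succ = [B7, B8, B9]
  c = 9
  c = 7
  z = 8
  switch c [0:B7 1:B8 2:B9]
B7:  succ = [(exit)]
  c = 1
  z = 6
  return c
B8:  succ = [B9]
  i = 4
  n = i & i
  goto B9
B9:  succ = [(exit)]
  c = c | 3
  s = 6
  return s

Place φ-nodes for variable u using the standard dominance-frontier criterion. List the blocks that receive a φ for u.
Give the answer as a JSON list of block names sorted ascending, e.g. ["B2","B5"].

idom tree: B1←B0 B2←B0 B3←B0 B4←B3 B5←B4 B6←B0 B7←B6 B8←B0 B9←B0
Dom at joins:
  B3: preds {B1,B2}: {B0,B1} ∩ {B0,B2} = {B0}; idom=B0
  B6: preds {B1,B4,B5}: {B0,B1} ∩ {B0,B3,B4} ∩ {B0,B3,B4,B5} = {B0}; idom=B0
  B8: preds {B4,B6}: {B0,B3,B4} ∩ {B0,B6} = {B0}; idom=B0
  B9: preds {B6,B8}: {B0,B6} ∩ {B0,B8} = {B0}; idom=B0

Frontier:
  B3←B1: walk B1 to B0
  B3←B2: walk B2 to B0
  B6←B1: walk B1 to B0
  B6←B4: walk B4→B3 to B0
  B6←B5: walk B5→B4→B3 to B0
  B8←B4: walk B4→B3 to B0
  B8←B6: walk B6 to B0
  B9←B6: walk B6 to B0
  B9←B8: walk B8 to B0
  DF(B0)=∅
  DF(B1)={B3,B6}
  DF(B2)={B3}
  DF(B3)={B6,B8}
  DF(B4)={B6,B8}
  DF(B5)={B6}
  DF(B6)={B8,B9}
  DF(B7)=∅
  DF(B8)={B9}
  DF(B9)=∅

φ for u: defs {B4}
  DF⁺ = {B6,B8,B9}

Answer: ["B6", "B8", "B9"]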